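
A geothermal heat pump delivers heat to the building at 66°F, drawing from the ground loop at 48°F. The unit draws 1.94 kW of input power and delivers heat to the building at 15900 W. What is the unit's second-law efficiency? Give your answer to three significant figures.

Converting, Q̇_H = 15900 W = 15.90 kW, so COP_actual = Q̇_H/Ẇ = 15.90/1.940 = 8.196.
In absolute terms T_C = 282.04 K and T_H = 292.04 K, so ΔT = 10.00 K.
COP_Carnot = T_H/ΔT = 292.04/10.00 = 29.20.
η_II = COP_actual/COP_Carnot = 8.196/29.20 = 0.2806.

0.281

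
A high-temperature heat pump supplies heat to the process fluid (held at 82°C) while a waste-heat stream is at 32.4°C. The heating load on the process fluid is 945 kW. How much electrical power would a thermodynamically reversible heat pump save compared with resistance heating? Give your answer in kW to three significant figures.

In absolute terms T_C = 305.55 K and T_H = 355.15 K, so ΔT = 49.60 K.
COP_Carnot = T_H/ΔT = 355.15/49.60 = 7.160.
Resistance heating needs Ẇ_res = Q̇_H = 945.0 kW; the reversible heat pump needs only Ẇ_hp = Q̇_H/COP = 132.0 kW.
Saving = 945.0 − 132.0 = 813.0 kW.

813 kW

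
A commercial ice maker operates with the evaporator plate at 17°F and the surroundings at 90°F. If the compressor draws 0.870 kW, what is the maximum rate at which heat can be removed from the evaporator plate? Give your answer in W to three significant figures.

In absolute terms T_C = 264.82 K and T_H = 305.37 K, so ΔT = 40.56 K.
COP_Carnot = T_C/ΔT = 264.82/40.56 = 6.530.
Q̇_max = COP_Carnot × Ẇ = 6.530 × 0.8700 kW = 5.681 kW = 5681 W.

5680 W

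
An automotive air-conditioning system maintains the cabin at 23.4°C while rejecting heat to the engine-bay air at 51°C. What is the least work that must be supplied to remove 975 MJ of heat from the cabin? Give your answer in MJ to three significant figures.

90.7 MJ

In absolute terms T_C = 296.55 K and T_H = 324.15 K, so ΔT = 27.60 K.
The reversible limit is COP_R = T_C/ΔT = 10.74, so W_min = Q_C/COP = Q_C·ΔT/T_C.
W_min = 975.0 × 27.60/296.55 = 90.74 MJ.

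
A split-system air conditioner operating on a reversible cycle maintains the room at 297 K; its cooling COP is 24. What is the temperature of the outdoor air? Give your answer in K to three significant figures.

309 K

COP_R = T_C/(T_H − T_C) gives T_H − T_C = T_C/COP.
With T_C = 297.00 K, T_H = 297.00 × (1 + 1/24) = 309.38 K.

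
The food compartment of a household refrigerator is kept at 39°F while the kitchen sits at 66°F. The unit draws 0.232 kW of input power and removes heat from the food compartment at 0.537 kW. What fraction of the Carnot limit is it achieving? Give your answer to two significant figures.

COP_actual = Q̇_C/Ẇ = 0.5370/0.2320 = 2.315.
In absolute terms T_C = 277.04 K and T_H = 292.04 K, so ΔT = 15.00 K.
COP_Carnot = T_C/ΔT = 277.04/15.00 = 18.47.
η_II = COP_actual/COP_Carnot = 2.315/18.47 = 0.1253.

0.13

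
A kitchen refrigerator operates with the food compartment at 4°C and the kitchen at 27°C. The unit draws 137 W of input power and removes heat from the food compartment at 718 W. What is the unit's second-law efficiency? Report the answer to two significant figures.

0.43

COP_actual = Q̇_C/Ẇ = 718.0/137.0 = 5.241.
In absolute terms T_C = 277.15 K and T_H = 300.15 K, so ΔT = 23.00 K.
COP_Carnot = T_C/ΔT = 277.15/23.00 = 12.05.
η_II = COP_actual/COP_Carnot = 5.241/12.05 = 0.4349.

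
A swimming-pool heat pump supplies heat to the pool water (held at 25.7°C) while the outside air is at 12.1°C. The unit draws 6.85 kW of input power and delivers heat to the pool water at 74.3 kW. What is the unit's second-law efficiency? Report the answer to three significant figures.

COP_actual = Q̇_H/Ẇ = 74.30/6.850 = 10.85.
In absolute terms T_C = 285.25 K and T_H = 298.85 K, so ΔT = 13.60 K.
COP_Carnot = T_H/ΔT = 298.85/13.60 = 21.97.
η_II = COP_actual/COP_Carnot = 10.85/21.97 = 0.4936.

0.494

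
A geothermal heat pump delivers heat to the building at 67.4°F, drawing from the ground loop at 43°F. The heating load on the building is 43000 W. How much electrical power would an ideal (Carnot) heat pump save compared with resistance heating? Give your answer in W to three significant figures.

In absolute terms T_C = 279.26 K and T_H = 292.82 K, so ΔT = 13.56 K.
COP_Carnot = T_H/ΔT = 292.82/13.56 = 21.60.
Resistance heating needs Ẇ_res = Q̇_H = 43000 W; the reversible heat pump needs only Ẇ_hp = Q̇_H/COP = 1991 W.
Saving = 43000 − 1991 = 41010 W.

41000 W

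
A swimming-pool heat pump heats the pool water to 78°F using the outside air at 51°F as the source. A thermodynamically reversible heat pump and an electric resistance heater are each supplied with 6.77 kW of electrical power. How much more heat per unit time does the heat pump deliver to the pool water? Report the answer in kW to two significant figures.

130 kW

In absolute terms T_C = 283.71 K and T_H = 298.71 K, so ΔT = 15.00 K.
COP_Carnot = T_H/ΔT = 298.71/15.00 = 19.91.
The heat pump delivers Q̇_H = COP × Ẇ = 134.8 kW; the resistance heater delivers Ẇ = 6.770 kW.
Extra = (COP − 1)·Ẇ = 128.0 kW.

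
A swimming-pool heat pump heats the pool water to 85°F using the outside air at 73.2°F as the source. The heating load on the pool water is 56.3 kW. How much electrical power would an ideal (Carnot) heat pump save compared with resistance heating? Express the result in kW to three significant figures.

In absolute terms T_C = 296.04 K and T_H = 302.59 K, so ΔT = 6.556 K.
COP_Carnot = T_H/ΔT = 302.59/6.556 = 46.16.
Resistance heating needs Ẇ_res = Q̇_H = 56.30 kW; the reversible heat pump needs only Ẇ_hp = Q̇_H/COP = 1.220 kW.
Saving = 56.30 − 1.220 = 55.08 kW.

55.1 kW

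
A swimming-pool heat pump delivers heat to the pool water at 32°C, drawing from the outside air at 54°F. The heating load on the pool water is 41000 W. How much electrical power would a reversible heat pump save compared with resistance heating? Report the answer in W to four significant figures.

38340 W

In absolute terms T_C = 285.37 K and T_H = 305.15 K, so ΔT = 19.78 K.
COP_Carnot = T_H/ΔT = 305.15/19.78 = 15.43.
Resistance heating needs Ẇ_res = Q̇_H = 41000 W; the reversible heat pump needs only Ẇ_hp = Q̇_H/COP = 2657 W.
Saving = 41000 − 2657 = 38340 W.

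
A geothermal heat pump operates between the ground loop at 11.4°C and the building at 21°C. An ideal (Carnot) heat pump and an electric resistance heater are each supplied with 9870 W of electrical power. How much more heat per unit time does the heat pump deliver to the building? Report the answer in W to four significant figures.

In absolute terms T_C = 284.55 K and T_H = 294.15 K, so ΔT = 9.600 K.
COP_Carnot = T_H/ΔT = 294.15/9.600 = 30.64.
The heat pump delivers Q̇_H = COP × Ẇ = 302400 W; the resistance heater delivers Ẇ = 9870 W.
Extra = (COP − 1)·Ẇ = 292600 W.

292600 W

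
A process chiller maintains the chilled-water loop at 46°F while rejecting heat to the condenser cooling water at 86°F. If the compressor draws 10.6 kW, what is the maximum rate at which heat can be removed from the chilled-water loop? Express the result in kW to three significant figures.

134 kW

In absolute terms T_C = 280.93 K and T_H = 303.15 K, so ΔT = 22.22 K.
COP_Carnot = T_C/ΔT = 280.93/22.22 = 12.64.
Q̇_max = COP_Carnot × Ẇ = 12.64 × 10.60 kW = 134.0 kW.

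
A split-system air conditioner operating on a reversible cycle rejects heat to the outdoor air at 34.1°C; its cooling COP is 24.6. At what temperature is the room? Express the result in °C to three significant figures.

22.1 °C

For a Carnot refrigerator COP_R = T_C/(T_H − T_C), so T_C = COP·T_H/(1 + COP).
With T_H = 307.25 K, T_C = 24.6 × 307.25/25.60 = 295.25 K.
Converting, 295.25 K = 22.10°C.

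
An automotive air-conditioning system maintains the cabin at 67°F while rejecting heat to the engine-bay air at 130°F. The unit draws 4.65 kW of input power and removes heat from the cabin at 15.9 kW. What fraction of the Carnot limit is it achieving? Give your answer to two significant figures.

COP_actual = Q̇_C/Ẇ = 15.90/4.650 = 3.419.
In absolute terms T_C = 292.59 K and T_H = 327.59 K, so ΔT = 35.00 K.
COP_Carnot = T_C/ΔT = 292.59/35.00 = 8.360.
η_II = COP_actual/COP_Carnot = 3.419/8.360 = 0.4090.

0.41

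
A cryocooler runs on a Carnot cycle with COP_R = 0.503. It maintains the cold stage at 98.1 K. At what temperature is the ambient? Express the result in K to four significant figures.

COP_R = T_C/(T_H − T_C) gives T_H − T_C = T_C/COP.
With T_C = 98.10 K, T_H = 98.10 × (1 + 1/0.503) = 293.13 K.

293.1 K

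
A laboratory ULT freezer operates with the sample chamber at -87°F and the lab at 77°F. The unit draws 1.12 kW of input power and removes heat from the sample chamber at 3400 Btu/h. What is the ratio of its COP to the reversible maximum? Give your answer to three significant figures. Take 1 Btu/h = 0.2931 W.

0.392

Converting, Q̇_C = 3400 Btu/h = 0.9965 kW, so COP_actual = Q̇_C/Ẇ = 0.9965/1.120 = 0.8898.
In absolute terms T_C = 207.04 K and T_H = 298.15 K, so ΔT = 91.11 K.
COP_Carnot = T_C/ΔT = 207.04/91.11 = 2.272.
η_II = COP_actual/COP_Carnot = 0.8898/2.272 = 0.3916.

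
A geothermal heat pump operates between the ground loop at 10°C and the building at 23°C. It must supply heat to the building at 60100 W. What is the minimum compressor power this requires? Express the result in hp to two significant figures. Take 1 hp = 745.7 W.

3.5 hp

In absolute terms T_C = 283.15 K and T_H = 296.15 K, so ΔT = 13.00 K.
COP_Carnot = T_H/ΔT = 296.15/13.00 = 22.78.
Ẇ_min = Q̇/COP_Carnot = 60100/22.78 = 2638 W = 3.538 hp.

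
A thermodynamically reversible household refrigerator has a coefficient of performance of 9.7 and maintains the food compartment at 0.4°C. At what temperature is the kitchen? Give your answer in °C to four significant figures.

28.60 °C

COP_R = T_C/(T_H − T_C) gives T_H − T_C = T_C/COP.
With T_C = 273.55 K, T_H = 273.55 × (1 + 1/9.7) = 301.75 K.
Converting, 301.75 K = 28.60°C.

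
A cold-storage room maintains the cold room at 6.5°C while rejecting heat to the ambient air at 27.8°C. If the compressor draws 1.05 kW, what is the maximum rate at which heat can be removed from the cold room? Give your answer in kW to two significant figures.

In absolute terms T_C = 279.65 K and T_H = 300.95 K, so ΔT = 21.30 K.
COP_Carnot = T_C/ΔT = 279.65/21.30 = 13.13.
Q̇_max = COP_Carnot × Ẇ = 13.13 × 1.050 kW = 13.79 kW.

14 kW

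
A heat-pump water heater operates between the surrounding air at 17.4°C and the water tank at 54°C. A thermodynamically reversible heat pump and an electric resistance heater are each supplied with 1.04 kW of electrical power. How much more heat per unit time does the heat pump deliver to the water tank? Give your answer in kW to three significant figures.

8.26 kW

In absolute terms T_C = 290.55 K and T_H = 327.15 K, so ΔT = 36.60 K.
COP_Carnot = T_H/ΔT = 327.15/36.60 = 8.939.
The heat pump delivers Q̇_H = COP × Ẇ = 9.296 kW; the resistance heater delivers Ẇ = 1.040 kW.
Extra = (COP − 1)·Ẇ = 8.256 kW.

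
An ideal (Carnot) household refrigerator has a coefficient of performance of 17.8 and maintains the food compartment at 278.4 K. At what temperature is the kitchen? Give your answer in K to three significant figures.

COP_R = T_C/(T_H − T_C) gives T_H − T_C = T_C/COP.
With T_C = 278.40 K, T_H = 278.40 × (1 + 1/17.8) = 294.04 K.

294 K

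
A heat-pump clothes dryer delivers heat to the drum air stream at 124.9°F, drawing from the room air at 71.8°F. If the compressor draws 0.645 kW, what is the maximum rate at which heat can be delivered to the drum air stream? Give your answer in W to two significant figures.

In absolute terms T_C = 295.26 K and T_H = 324.76 K, so ΔT = 29.50 K.
COP_Carnot = T_H/ΔT = 324.76/29.50 = 11.01.
Q̇_max = COP_Carnot × Ẇ = 11.01 × 0.6450 kW = 7.101 kW = 7101 W.

7100 W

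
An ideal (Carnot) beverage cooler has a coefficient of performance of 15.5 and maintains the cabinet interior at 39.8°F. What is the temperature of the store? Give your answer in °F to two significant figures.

COP_R = T_C/(T_H − T_C) gives T_H − T_C = T_C/COP.
With T_C = 277.48 K, T_H = 277.48 × (1 + 1/15.5) = 295.39 K.
Converting, 295.39 K = 72.02°F.

72 °F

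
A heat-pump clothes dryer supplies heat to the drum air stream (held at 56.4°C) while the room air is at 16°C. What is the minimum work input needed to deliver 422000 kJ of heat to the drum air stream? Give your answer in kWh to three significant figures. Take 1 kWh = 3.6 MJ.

In absolute terms T_C = 289.15 K and T_H = 329.55 K, so ΔT = 40.40 K.
The reversible limit is COP_HP = T_H/ΔT = 8.157, so W_min = Q_H/COP = Q_H·ΔT/T_H.
W_min = 422000 × 40.40/329.55 = 51730 kJ = 14.37 kWh.

14.4 kWh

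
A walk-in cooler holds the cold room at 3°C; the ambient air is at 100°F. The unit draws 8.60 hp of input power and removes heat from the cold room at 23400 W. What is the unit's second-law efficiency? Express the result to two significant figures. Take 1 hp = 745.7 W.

0.46

Converting, Q̇_C = 23400 W = 31.38 hp, so COP_actual = Q̇_C/Ẇ = 31.38/8.600 = 3.649.
In absolute terms T_C = 276.15 K and T_H = 310.93 K, so ΔT = 34.78 K.
COP_Carnot = T_C/ΔT = 276.15/34.78 = 7.940.
η_II = COP_actual/COP_Carnot = 3.649/7.940 = 0.4595.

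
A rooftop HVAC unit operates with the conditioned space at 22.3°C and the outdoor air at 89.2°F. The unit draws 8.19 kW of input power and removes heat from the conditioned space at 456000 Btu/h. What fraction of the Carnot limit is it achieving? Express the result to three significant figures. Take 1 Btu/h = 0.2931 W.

0.524

Converting, Q̇_C = 456000 Btu/h = 133.7 kW, so COP_actual = Q̇_C/Ẇ = 133.7/8.190 = 16.32.
In absolute terms T_C = 295.45 K and T_H = 304.93 K, so ΔT = 9.478 K.
COP_Carnot = T_C/ΔT = 295.45/9.478 = 31.17.
η_II = COP_actual/COP_Carnot = 16.32/31.17 = 0.5235.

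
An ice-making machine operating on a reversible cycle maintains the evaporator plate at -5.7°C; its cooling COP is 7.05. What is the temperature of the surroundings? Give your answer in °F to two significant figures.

COP_R = T_C/(T_H − T_C) gives T_H − T_C = T_C/COP.
With T_C = 267.45 K, T_H = 267.45 × (1 + 1/7.05) = 305.39 K.
Converting, 305.39 K = 90.03°F.

90 °F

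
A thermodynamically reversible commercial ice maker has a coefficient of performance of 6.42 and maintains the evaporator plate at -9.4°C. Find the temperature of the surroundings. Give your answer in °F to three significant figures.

COP_R = T_C/(T_H − T_C) gives T_H − T_C = T_C/COP.
With T_C = 263.75 K, T_H = 263.75 × (1 + 1/6.42) = 304.83 K.
Converting, 304.83 K = 89.03°F.

89.0 °F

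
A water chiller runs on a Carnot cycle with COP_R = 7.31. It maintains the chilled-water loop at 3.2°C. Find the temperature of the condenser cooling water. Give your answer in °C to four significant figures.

41.00 °C

COP_R = T_C/(T_H − T_C) gives T_H − T_C = T_C/COP.
With T_C = 276.35 K, T_H = 276.35 × (1 + 1/7.31) = 314.15 K.
Converting, 314.15 K = 41.00°C.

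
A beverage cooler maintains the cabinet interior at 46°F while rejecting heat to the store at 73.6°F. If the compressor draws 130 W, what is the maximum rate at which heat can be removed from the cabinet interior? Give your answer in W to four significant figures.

In absolute terms T_C = 280.93 K and T_H = 296.26 K, so ΔT = 15.33 K.
COP_Carnot = T_C/ΔT = 280.93/15.33 = 18.32.
Q̇_max = COP_Carnot × Ẇ = 18.32 × 130.0 W = 2382 W.

2382 W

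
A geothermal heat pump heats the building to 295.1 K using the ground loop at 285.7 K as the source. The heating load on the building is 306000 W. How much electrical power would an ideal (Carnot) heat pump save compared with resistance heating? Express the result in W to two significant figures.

300000 W

The reservoir spacing is ΔT = 295.1 − 285.7 = 9.400 K.
COP_Carnot = T_H/ΔT = 295.10/9.400 = 31.39.
Resistance heating needs Ẇ_res = Q̇_H = 306000 W; the reversible heat pump needs only Ẇ_hp = Q̇_H/COP = 9747 W.
Saving = 306000 − 9747 = 296300 W.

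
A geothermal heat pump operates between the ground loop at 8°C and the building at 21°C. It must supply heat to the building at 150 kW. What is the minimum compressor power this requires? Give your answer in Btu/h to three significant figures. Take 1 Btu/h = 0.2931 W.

In absolute terms T_C = 281.15 K and T_H = 294.15 K, so ΔT = 13.00 K.
COP_Carnot = T_H/ΔT = 294.15/13.00 = 22.63.
Ẇ_min = Q̇/COP_Carnot = 150.0/22.63 = 6.629 kW = 22620 Btu/h.

22600 Btu/h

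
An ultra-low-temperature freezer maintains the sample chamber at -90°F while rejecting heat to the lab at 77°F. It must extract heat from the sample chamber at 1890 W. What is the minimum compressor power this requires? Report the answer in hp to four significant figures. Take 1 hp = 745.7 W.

1.145 hp

In absolute terms T_C = 205.37 K and T_H = 298.15 K, so ΔT = 92.78 K.
COP_Carnot = T_C/ΔT = 205.37/92.78 = 2.214.
Ẇ_min = Q̇/COP_Carnot = 1890/2.214 = 853.8 W = 1.145 hp.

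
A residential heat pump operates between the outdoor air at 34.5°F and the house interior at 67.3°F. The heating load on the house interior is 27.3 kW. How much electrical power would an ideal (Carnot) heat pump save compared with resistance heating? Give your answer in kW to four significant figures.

In absolute terms T_C = 274.54 K and T_H = 292.76 K, so ΔT = 18.22 K.
COP_Carnot = T_H/ΔT = 292.76/18.22 = 16.07.
Resistance heating needs Ẇ_res = Q̇_H = 27.30 kW; the reversible heat pump needs only Ẇ_hp = Q̇_H/COP = 1.699 kW.
Saving = 27.30 − 1.699 = 25.60 kW.

25.60 kW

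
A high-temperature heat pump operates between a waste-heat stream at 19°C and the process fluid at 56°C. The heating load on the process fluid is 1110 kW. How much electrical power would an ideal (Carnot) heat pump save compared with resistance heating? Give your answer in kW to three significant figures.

985 kW

In absolute terms T_C = 292.15 K and T_H = 329.15 K, so ΔT = 37.00 K.
COP_Carnot = T_H/ΔT = 329.15/37.00 = 8.896.
Resistance heating needs Ẇ_res = Q̇_H = 1110 kW; the reversible heat pump needs only Ẇ_hp = Q̇_H/COP = 124.8 kW.
Saving = 1110 − 124.8 = 985.2 kW.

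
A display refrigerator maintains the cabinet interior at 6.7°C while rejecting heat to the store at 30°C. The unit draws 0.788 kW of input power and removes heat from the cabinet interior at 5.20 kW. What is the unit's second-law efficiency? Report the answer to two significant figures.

0.55

COP_actual = Q̇_C/Ẇ = 5.200/0.7880 = 6.599.
In absolute terms T_C = 279.85 K and T_H = 303.15 K, so ΔT = 23.30 K.
COP_Carnot = T_C/ΔT = 279.85/23.30 = 12.01.
η_II = COP_actual/COP_Carnot = 6.599/12.01 = 0.5494.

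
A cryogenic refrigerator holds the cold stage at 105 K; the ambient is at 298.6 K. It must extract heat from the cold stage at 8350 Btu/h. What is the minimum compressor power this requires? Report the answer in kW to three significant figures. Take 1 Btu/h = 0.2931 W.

4.51 kW

The reservoir spacing is ΔT = 298.6 − 105 = 193.6 K.
COP_Carnot = T_C/ΔT = 105.00/193.6 = 0.5424.
Ẇ_min = Q̇/COP_Carnot = 8350/0.5424 = 15400 Btu/h = 4.513 kW.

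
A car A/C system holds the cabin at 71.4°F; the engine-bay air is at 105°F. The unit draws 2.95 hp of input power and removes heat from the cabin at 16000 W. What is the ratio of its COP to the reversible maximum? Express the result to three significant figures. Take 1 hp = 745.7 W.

0.460

Converting, Q̇_C = 16000 W = 21.46 hp, so COP_actual = Q̇_C/Ẇ = 21.46/2.950 = 7.273.
In absolute terms T_C = 295.04 K and T_H = 313.71 K, so ΔT = 18.67 K.
COP_Carnot = T_C/ΔT = 295.04/18.67 = 15.81.
η_II = COP_actual/COP_Carnot = 7.273/15.81 = 0.4602.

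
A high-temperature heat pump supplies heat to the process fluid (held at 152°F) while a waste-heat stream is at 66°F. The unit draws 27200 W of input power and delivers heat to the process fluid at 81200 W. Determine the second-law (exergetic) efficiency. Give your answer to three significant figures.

0.420

COP_actual = Q̇_H/Ẇ = 81200/27200 = 2.985.
In absolute terms T_C = 292.04 K and T_H = 339.82 K, so ΔT = 47.78 K.
COP_Carnot = T_H/ΔT = 339.82/47.78 = 7.112.
η_II = COP_actual/COP_Carnot = 2.985/7.112 = 0.4197.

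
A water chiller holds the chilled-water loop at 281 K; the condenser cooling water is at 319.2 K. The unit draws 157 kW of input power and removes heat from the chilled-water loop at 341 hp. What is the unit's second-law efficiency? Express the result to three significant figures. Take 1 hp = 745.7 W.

0.220

Converting, Q̇_C = 341.0 hp = 254.3 kW, so COP_actual = Q̇_C/Ẇ = 254.3/157.0 = 1.620.
The reservoir spacing is ΔT = 319.2 − 281 = 38.20 K.
COP_Carnot = T_C/ΔT = 281.00/38.20 = 7.356.
η_II = COP_actual/COP_Carnot = 1.620/7.356 = 0.2202.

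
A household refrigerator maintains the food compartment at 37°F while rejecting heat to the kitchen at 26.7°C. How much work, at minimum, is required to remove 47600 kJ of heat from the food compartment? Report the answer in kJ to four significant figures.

4127 kJ

In absolute terms T_C = 275.93 K and T_H = 299.85 K, so ΔT = 23.92 K.
The reversible limit is COP_R = T_C/ΔT = 11.53, so W_min = Q_C/COP = Q_C·ΔT/T_C.
W_min = 47600 × 23.92/275.93 = 4127 kJ.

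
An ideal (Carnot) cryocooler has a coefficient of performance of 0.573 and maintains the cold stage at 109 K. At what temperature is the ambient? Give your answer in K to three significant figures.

299 K

COP_R = T_C/(T_H − T_C) gives T_H − T_C = T_C/COP.
With T_C = 109.00 K, T_H = 109.00 × (1 + 1/0.573) = 299.23 K.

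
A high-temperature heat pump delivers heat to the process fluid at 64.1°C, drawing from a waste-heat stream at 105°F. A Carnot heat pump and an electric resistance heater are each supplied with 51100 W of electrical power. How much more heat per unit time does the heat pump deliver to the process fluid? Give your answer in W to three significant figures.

In absolute terms T_C = 313.71 K and T_H = 337.25 K, so ΔT = 23.54 K.
COP_Carnot = T_H/ΔT = 337.25/23.54 = 14.32.
The heat pump delivers Q̇_H = COP × Ẇ = 732000 W; the resistance heater delivers Ẇ = 51100 W.
Extra = (COP − 1)·Ẇ = 680900 W.

681000 W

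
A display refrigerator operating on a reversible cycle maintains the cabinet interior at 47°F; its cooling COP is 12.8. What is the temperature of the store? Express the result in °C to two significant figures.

COP_R = T_C/(T_H − T_C) gives T_H − T_C = T_C/COP.
With T_C = 281.48 K, T_H = 281.48 × (1 + 1/12.8) = 303.47 K.
Converting, 303.47 K = 30.32°C.

30 °C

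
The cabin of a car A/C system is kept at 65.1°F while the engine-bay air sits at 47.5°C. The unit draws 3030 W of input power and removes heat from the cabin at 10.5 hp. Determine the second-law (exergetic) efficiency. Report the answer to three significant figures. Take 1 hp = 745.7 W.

0.258

Converting, Q̇_C = 10.50 hp = 7830 W, so COP_actual = Q̇_C/Ẇ = 7830/3030 = 2.584.
In absolute terms T_C = 291.54 K and T_H = 320.65 K, so ΔT = 29.11 K.
COP_Carnot = T_C/ΔT = 291.54/29.11 = 10.01.
η_II = COP_actual/COP_Carnot = 2.584/10.01 = 0.2580.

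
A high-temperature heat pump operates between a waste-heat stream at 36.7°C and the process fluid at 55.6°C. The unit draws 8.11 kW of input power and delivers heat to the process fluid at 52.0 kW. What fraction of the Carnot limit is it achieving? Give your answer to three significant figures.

0.369

COP_actual = Q̇_H/Ẇ = 52.00/8.110 = 6.412.
In absolute terms T_C = 309.85 K and T_H = 328.75 K, so ΔT = 18.90 K.
COP_Carnot = T_H/ΔT = 328.75/18.90 = 17.39.
η_II = COP_actual/COP_Carnot = 6.412/17.39 = 0.3686.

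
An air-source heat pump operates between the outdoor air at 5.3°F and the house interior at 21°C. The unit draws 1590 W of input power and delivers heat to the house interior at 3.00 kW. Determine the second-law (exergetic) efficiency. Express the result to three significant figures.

0.230

Converting, Q̇_H = 3.000 kW = 3000 W, so COP_actual = Q̇_H/Ẇ = 3000/1590 = 1.887.
In absolute terms T_C = 258.32 K and T_H = 294.15 K, so ΔT = 35.83 K.
COP_Carnot = T_H/ΔT = 294.15/35.83 = 8.209.
η_II = COP_actual/COP_Carnot = 1.887/8.209 = 0.2298.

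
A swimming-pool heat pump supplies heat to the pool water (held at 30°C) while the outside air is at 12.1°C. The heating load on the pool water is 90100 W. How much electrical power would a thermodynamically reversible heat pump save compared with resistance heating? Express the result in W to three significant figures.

84800 W

In absolute terms T_C = 285.25 K and T_H = 303.15 K, so ΔT = 17.90 K.
COP_Carnot = T_H/ΔT = 303.15/17.90 = 16.94.
Resistance heating needs Ẇ_res = Q̇_H = 90100 W; the reversible heat pump needs only Ẇ_hp = Q̇_H/COP = 5320 W.
Saving = 90100 − 5320 = 84780 W.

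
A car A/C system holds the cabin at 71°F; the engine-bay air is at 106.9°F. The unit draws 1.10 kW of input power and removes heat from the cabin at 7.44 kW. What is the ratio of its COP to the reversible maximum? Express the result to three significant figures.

COP_actual = Q̇_C/Ẇ = 7.440/1.100 = 6.764.
In absolute terms T_C = 294.82 K and T_H = 314.76 K, so ΔT = 19.94 K.
COP_Carnot = T_C/ΔT = 294.82/19.94 = 14.78.
η_II = COP_actual/COP_Carnot = 6.764/14.78 = 0.4576.

0.458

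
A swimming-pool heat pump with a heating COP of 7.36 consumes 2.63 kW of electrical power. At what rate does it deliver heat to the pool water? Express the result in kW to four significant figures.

19.36 kW

Q̇_H = COP_HP × Ẇ = 7.36 × 2.630 = 19.36 kW.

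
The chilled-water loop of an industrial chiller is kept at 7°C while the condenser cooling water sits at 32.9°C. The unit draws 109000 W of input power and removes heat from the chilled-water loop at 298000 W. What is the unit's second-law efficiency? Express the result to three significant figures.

0.253

COP_actual = Q̇_C/Ẇ = 298000/109000 = 2.734.
In absolute terms T_C = 280.15 K and T_H = 306.05 K, so ΔT = 25.90 K.
COP_Carnot = T_C/ΔT = 280.15/25.90 = 10.82.
η_II = COP_actual/COP_Carnot = 2.734/10.82 = 0.2528.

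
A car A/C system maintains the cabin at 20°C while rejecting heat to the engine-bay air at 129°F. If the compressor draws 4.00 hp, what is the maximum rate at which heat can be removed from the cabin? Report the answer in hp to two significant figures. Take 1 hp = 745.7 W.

35 hp

In absolute terms T_C = 293.15 K and T_H = 327.04 K, so ΔT = 33.89 K.
COP_Carnot = T_C/ΔT = 293.15/33.89 = 8.650.
Q̇_max = COP_Carnot × Ẇ = 8.650 × 4.000 hp = 34.60 hp.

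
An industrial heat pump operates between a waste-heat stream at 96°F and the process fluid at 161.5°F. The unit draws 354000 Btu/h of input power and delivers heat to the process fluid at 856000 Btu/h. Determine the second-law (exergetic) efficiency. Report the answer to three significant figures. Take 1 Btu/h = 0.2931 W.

COP_actual = Q̇_H/Ẇ = 856000/354000 = 2.418.
In absolute terms T_C = 308.71 K and T_H = 345.09 K, so ΔT = 36.39 K.
COP_Carnot = T_H/ΔT = 345.09/36.39 = 9.484.
η_II = COP_actual/COP_Carnot = 2.418/9.484 = 0.2550.

0.255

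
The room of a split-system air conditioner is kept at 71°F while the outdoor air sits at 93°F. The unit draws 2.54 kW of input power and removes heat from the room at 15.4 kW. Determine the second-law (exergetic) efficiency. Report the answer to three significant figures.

0.251

COP_actual = Q̇_C/Ẇ = 15.40/2.540 = 6.063.
In absolute terms T_C = 294.82 K and T_H = 307.04 K, so ΔT = 12.22 K.
COP_Carnot = T_C/ΔT = 294.82/12.22 = 24.12.
η_II = COP_actual/COP_Carnot = 6.063/24.12 = 0.2514.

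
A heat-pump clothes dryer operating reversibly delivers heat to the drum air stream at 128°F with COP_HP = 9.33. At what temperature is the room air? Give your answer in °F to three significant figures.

65.0 °F

COP_HP = T_H/(T_H − T_C) gives T_H − T_C = T_H/COP.
With T_H = 326.48 K, T_C = 326.48 × (1 − 1/9.33) = 291.49 K.
Converting, 291.49 K = 65.01°F.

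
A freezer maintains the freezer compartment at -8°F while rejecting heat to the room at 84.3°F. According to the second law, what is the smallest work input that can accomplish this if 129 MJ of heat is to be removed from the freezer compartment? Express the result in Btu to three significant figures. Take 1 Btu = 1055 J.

In absolute terms T_C = 250.93 K and T_H = 302.21 K, so ΔT = 51.28 K.
The reversible limit is COP_R = T_C/ΔT = 4.893, so W_min = Q_C/COP = Q_C·ΔT/T_C.
W_min = 129.0 × 51.28/250.93 = 26.36 MJ = 24990 Btu.

25000 Btu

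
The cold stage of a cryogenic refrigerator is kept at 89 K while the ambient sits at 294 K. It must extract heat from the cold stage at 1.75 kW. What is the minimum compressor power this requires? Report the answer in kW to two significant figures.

4.0 kW

The reservoir spacing is ΔT = 294 − 89 = 205.0 K.
COP_Carnot = T_C/ΔT = 89.00/205.0 = 0.4341.
Ẇ_min = Q̇/COP_Carnot = 1.750/0.4341 = 4.031 kW.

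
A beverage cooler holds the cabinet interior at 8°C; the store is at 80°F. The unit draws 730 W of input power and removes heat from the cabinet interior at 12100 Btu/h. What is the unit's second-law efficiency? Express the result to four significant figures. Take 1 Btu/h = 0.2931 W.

0.3226

Converting, Q̇_C = 12100 Btu/h = 3547 W, so COP_actual = Q̇_C/Ẇ = 3547/730.0 = 4.858.
In absolute terms T_C = 281.15 K and T_H = 299.82 K, so ΔT = 18.67 K.
COP_Carnot = T_C/ΔT = 281.15/18.67 = 15.06.
η_II = COP_actual/COP_Carnot = 4.858/15.06 = 0.3226.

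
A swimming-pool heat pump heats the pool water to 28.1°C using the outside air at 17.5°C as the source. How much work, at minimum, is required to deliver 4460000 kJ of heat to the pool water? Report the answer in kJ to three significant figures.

157000 kJ

In absolute terms T_C = 290.65 K and T_H = 301.25 K, so ΔT = 10.60 K.
The reversible limit is COP_HP = T_H/ΔT = 28.42, so W_min = Q_H/COP = Q_H·ΔT/T_H.
W_min = 4460000 × 10.60/301.25 = 156900 kJ.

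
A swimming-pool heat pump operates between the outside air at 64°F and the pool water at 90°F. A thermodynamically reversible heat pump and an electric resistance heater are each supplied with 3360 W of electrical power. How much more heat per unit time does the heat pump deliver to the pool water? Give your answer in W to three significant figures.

In absolute terms T_C = 290.93 K and T_H = 305.37 K, so ΔT = 14.44 K.
COP_Carnot = T_H/ΔT = 305.37/14.44 = 21.14.
The heat pump delivers Q̇_H = COP × Ẇ = 71030 W; the resistance heater delivers Ẇ = 3360 W.
Extra = (COP − 1)·Ẇ = 67670 W.

67700 W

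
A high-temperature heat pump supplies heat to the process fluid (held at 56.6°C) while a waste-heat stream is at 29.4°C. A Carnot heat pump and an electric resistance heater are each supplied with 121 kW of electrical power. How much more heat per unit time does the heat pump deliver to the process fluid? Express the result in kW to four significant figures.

In absolute terms T_C = 302.55 K and T_H = 329.75 K, so ΔT = 27.20 K.
COP_Carnot = T_H/ΔT = 329.75/27.20 = 12.12.
The heat pump delivers Q̇_H = COP × Ẇ = 1467 kW; the resistance heater delivers Ẇ = 121.0 kW.
Extra = (COP − 1)·Ẇ = 1346 kW.

1346 kW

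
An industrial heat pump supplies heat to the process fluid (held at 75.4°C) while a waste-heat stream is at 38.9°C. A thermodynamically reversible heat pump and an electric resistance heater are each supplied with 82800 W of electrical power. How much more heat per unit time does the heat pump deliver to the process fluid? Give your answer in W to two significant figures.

In absolute terms T_C = 312.05 K and T_H = 348.55 K, so ΔT = 36.50 K.
COP_Carnot = T_H/ΔT = 348.55/36.50 = 9.549.
The heat pump delivers Q̇_H = COP × Ẇ = 790700 W; the resistance heater delivers Ẇ = 82800 W.
Extra = (COP − 1)·Ẇ = 707900 W.

710000 W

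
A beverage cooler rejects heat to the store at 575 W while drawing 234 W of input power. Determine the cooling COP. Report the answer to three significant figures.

The first law gives Q̇_H = Q̇_C + Ẇ, so the three rates are Q̇_C = 341.0, Q̇_H = 575.0, Ẇ = 234.0 W.
COP_R = Q̇_C/Ẇ = 341.0/234.0 = 1.457.

1.46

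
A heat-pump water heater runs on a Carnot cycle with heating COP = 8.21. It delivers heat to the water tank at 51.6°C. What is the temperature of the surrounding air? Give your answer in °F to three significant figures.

COP_HP = T_H/(T_H − T_C) gives T_H − T_C = T_H/COP.
With T_H = 324.75 K, T_C = 324.75 × (1 − 1/8.21) = 285.19 K.
Converting, 285.19 K = 53.68°F.

53.7 °F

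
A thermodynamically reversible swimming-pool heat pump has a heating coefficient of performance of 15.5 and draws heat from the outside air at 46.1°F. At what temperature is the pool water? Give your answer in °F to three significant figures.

81.0 °F

COP_HP = T_H/(T_H − T_C) rearranges to T_H = COP·T_C/(COP − 1).
With T_C = 280.98 K, T_H = 15.5 × 280.98/14.50 = 300.36 K.
Converting, 300.36 K = 80.98°F.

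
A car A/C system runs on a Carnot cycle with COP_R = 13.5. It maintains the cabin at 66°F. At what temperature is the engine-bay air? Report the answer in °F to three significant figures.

COP_R = T_C/(T_H − T_C) gives T_H − T_C = T_C/COP.
With T_C = 292.04 K, T_H = 292.04 × (1 + 1/13.5) = 313.67 K.
Converting, 313.67 K = 104.94°F.

105 °F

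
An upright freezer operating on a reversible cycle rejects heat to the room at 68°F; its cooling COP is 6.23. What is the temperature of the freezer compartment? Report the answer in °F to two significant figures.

-5.0 °F

For a Carnot refrigerator COP_R = T_C/(T_H − T_C), so T_C = COP·T_H/(1 + COP).
With T_H = 293.15 K, T_C = 6.23 × 293.15/7.230 = 252.60 K.
Converting, 252.60 K = -4.98°F.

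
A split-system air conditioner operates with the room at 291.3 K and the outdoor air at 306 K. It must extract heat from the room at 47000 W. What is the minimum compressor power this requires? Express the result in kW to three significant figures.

The reservoir spacing is ΔT = 306 − 291.3 = 14.70 K.
COP_Carnot = T_C/ΔT = 291.30/14.70 = 19.82.
Ẇ_min = Q̇/COP_Carnot = 47000/19.82 = 2372 W = 2.372 kW.

2.37 kW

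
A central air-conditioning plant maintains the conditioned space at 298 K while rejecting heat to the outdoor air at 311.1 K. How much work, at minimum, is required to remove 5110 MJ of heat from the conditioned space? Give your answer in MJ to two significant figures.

220 MJ

The reservoir spacing is ΔT = 311.1 − 298 = 13.10 K.
The reversible limit is COP_R = T_C/ΔT = 22.75, so W_min = Q_C/COP = Q_C·ΔT/T_C.
W_min = 5110 × 13.10/298.00 = 224.6 MJ.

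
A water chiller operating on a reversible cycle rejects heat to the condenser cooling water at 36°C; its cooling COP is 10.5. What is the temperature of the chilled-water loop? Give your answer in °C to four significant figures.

9.117 °C

For a Carnot refrigerator COP_R = T_C/(T_H − T_C), so T_C = COP·T_H/(1 + COP).
With T_H = 309.15 K, T_C = 10.5 × 309.15/11.50 = 282.27 K.
Converting, 282.27 K = 9.12°C.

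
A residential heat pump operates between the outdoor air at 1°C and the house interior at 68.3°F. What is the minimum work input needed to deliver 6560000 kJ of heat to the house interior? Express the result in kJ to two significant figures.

430000 kJ

In absolute terms T_C = 274.15 K and T_H = 293.32 K, so ΔT = 19.17 K.
The reversible limit is COP_HP = T_H/ΔT = 15.30, so W_min = Q_H/COP = Q_H·ΔT/T_H.
W_min = 6560000 × 19.17/293.32 = 428700 kJ.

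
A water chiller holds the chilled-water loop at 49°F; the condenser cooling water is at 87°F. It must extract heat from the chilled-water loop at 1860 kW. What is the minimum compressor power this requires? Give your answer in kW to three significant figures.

139 kW

In absolute terms T_C = 282.59 K and T_H = 303.71 K, so ΔT = 21.11 K.
COP_Carnot = T_C/ΔT = 282.59/21.11 = 13.39.
Ẇ_min = Q̇/COP_Carnot = 1860/13.39 = 139.0 kW.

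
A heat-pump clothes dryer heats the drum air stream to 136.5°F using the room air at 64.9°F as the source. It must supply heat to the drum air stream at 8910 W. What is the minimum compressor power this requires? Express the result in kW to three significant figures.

1.07 kW

In absolute terms T_C = 291.43 K and T_H = 331.21 K, so ΔT = 39.78 K.
COP_Carnot = T_H/ΔT = 331.21/39.78 = 8.326.
Ẇ_min = Q̇/COP_Carnot = 8910/8.326 = 1070 W = 1.070 kW.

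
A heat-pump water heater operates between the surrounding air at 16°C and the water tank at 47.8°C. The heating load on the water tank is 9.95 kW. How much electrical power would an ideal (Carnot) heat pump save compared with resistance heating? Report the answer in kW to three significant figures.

8.96 kW

In absolute terms T_C = 289.15 K and T_H = 320.95 K, so ΔT = 31.80 K.
COP_Carnot = T_H/ΔT = 320.95/31.80 = 10.09.
Resistance heating needs Ẇ_res = Q̇_H = 9.950 kW; the reversible heat pump needs only Ẇ_hp = Q̇_H/COP = 0.9859 kW.
Saving = 9.950 − 0.9859 = 8.964 kW.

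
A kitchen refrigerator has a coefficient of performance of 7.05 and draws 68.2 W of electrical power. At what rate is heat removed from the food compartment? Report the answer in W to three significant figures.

481 W

Q̇_C = COP × Ẇ = 7.05 × 68.20 = 480.8 W.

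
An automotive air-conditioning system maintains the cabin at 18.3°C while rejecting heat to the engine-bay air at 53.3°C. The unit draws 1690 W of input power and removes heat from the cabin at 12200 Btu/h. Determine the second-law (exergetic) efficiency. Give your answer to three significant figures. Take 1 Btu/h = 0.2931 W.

0.254

Converting, Q̇_C = 12200 Btu/h = 3576 W, so COP_actual = Q̇_C/Ẇ = 3576/1690 = 2.116.
In absolute terms T_C = 291.45 K and T_H = 326.45 K, so ΔT = 35.00 K.
COP_Carnot = T_C/ΔT = 291.45/35.00 = 8.327.
η_II = COP_actual/COP_Carnot = 2.116/8.327 = 0.2541.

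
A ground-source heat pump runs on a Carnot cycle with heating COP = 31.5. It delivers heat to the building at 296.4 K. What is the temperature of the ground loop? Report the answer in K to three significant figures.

287 K

COP_HP = T_H/(T_H − T_C) gives T_H − T_C = T_H/COP.
With T_H = 296.40 K, T_C = 296.40 × (1 − 1/31.5) = 286.99 K.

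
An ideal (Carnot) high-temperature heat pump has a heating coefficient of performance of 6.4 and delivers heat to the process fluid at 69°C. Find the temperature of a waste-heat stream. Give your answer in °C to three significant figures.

15.5 °C

COP_HP = T_H/(T_H − T_C) gives T_H − T_C = T_H/COP.
With T_H = 342.15 K, T_C = 342.15 × (1 − 1/6.4) = 288.69 K.
Converting, 288.69 K = 15.54°C.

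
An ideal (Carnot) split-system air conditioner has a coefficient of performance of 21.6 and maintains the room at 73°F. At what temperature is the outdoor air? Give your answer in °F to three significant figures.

COP_R = T_C/(T_H − T_C) gives T_H − T_C = T_C/COP.
With T_C = 295.93 K, T_H = 295.93 × (1 + 1/21.6) = 309.63 K.
Converting, 309.63 K = 97.66°F.

97.7 °F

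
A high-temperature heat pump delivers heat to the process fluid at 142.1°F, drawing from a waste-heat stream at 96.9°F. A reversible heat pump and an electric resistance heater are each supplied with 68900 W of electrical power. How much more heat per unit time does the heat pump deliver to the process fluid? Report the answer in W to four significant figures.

In absolute terms T_C = 309.21 K and T_H = 334.32 K, so ΔT = 25.11 K.
COP_Carnot = T_H/ΔT = 334.32/25.11 = 13.31.
The heat pump delivers Q̇_H = COP × Ẇ = 917300 W; the resistance heater delivers Ẇ = 68900 W.
Extra = (COP − 1)·Ẇ = 848400 W.

848400 W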